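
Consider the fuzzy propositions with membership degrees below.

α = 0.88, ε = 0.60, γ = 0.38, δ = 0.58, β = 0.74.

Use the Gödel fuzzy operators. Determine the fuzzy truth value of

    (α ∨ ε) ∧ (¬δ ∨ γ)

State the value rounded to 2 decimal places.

α ∨ ε = max(a, b) on (0.88, 0.60) = 0.88
¬δ = 1 − 0.58 = 0.42
¬δ ∨ γ = max(a, b) on (0.42, 0.38) = 0.42
(α ∨ ε) ∧ (¬δ ∨ γ) = min(a, b) on (0.88, 0.42) = 0.42

0.42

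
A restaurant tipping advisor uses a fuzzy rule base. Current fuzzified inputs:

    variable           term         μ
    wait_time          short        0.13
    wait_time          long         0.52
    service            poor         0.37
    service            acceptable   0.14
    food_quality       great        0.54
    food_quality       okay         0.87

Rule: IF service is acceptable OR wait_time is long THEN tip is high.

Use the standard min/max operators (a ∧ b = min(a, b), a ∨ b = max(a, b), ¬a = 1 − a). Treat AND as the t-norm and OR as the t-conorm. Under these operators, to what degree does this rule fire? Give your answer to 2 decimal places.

0.52

firing strength: acceptable=0.14, long=0.52; OR[max(a, b)] → w = 0.52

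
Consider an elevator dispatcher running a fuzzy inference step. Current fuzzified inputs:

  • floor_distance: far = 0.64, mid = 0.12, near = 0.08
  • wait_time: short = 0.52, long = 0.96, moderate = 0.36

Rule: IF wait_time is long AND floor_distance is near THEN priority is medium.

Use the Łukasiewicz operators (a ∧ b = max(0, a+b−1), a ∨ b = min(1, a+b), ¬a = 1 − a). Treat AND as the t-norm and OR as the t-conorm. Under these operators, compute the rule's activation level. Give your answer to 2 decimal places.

firing strength: long=0.96, near=0.08; AND[max(0, a+b−1)] → w = 0.04

0.04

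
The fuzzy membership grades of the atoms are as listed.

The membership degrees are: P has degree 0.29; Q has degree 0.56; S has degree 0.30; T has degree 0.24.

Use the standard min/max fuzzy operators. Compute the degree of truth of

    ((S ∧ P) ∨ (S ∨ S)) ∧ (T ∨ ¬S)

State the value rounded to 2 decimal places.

S ∧ P = min(a, b) on (0.30, 0.29) = 0.29
S ∨ S = max(a, b) on (0.30, 0.30) = 0.30
(S ∧ P) ∨ (S ∨ S) = max(a, b) on (0.29, 0.30) = 0.30
¬S = 1 − 0.30 = 0.70
T ∨ ¬S = max(a, b) on (0.24, 0.70) = 0.70
((S ∧ P) ∨ (S ∨ S)) ∧ (T ∨ ¬S) = min(a, b) on (0.30, 0.70) = 0.30

0.30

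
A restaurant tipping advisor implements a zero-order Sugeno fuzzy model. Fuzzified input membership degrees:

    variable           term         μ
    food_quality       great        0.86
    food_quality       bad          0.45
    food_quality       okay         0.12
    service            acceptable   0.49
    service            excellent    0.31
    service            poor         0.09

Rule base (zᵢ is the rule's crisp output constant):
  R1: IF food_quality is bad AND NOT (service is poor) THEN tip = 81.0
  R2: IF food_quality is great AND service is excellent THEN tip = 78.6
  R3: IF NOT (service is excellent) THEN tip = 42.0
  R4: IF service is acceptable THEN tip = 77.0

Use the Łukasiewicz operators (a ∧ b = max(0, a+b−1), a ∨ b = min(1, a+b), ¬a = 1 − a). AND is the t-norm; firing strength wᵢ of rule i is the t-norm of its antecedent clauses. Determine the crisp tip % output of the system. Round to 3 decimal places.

63.878

R1 (z=81.0): bad=0.45, ¬poor=1−0.09=0.91; AND[max(0, a+b−1)] → w = 0.36
R2 (z=78.6): great=0.86, excellent=0.31; AND[max(0, a+b−1)] → w = 0.17
R3 (z=42.0): ¬excellent=1−0.31=0.69 → w = 0.69
R4 (z=77.0): acceptable=0.49 → w = 0.49
Weighted average = (0.36·81.0 + 0.17·78.6 + 0.69·42.0 + 0.49·77.0) / (0.36 + 0.17 + 0.69 + 0.49)
  = 109.2320 / 1.7100 = 63.878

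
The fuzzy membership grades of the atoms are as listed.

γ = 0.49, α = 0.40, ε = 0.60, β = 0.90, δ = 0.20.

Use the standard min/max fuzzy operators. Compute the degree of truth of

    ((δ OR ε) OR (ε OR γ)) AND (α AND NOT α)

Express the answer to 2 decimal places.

δ OR ε = max(a, b) on (0.20, 0.60) = 0.60
ε OR γ = max(a, b) on (0.60, 0.49) = 0.60
(δ OR ε) OR (ε OR γ) = max(a, b) on (0.60, 0.60) = 0.60
NOT α = 1 − 0.40 = 0.60
α AND NOT α = min(a, b) on (0.40, 0.60) = 0.40
((δ OR ε) OR (ε OR γ)) AND (α AND NOT α) = min(a, b) on (0.60, 0.40) = 0.40

0.40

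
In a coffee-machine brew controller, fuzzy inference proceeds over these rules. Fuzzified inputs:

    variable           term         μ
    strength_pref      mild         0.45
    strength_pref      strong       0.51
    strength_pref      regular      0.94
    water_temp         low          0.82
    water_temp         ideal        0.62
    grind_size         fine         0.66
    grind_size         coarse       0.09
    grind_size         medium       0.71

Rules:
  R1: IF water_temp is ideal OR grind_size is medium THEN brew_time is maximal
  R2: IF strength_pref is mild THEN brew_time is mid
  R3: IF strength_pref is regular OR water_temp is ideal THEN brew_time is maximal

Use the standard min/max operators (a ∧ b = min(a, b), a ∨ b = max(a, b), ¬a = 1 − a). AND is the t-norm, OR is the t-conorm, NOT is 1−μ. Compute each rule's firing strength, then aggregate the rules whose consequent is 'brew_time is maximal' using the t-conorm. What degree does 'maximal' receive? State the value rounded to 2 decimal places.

0.94

R1: ideal=0.62, medium=0.71; OR[max(a, b)] → w = 0.71
R2: mild=0.45 → w = 0.45
R3: regular=0.94, ideal=0.62; OR[max(a, b)] → w = 0.94
Rules with consequent 'maximal': {R1, R3} → strengths 0.71, 0.94
Aggregate via t-conorm [max(a, b)]: 0.94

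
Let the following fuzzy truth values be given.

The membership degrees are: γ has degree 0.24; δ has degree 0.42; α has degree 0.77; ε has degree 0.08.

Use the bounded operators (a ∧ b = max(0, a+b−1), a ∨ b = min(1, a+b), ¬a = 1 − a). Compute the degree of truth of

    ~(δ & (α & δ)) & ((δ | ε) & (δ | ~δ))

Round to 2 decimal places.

0.50

α & δ = max(0, a+b−1) on (0.77, 0.42) = 0.19
δ & (α & δ) = max(0, a+b−1) on (0.42, 0.19) = 0.00
~(δ & (α & δ)) = 1 − 0.00 = 1.00
δ | ε = min(1, a+b) on (0.42, 0.08) = 0.50
~δ = 1 − 0.42 = 0.58
δ | ~δ = min(1, a+b) on (0.42, 0.58) = 1.00
(δ | ε) & (δ | ~δ) = max(0, a+b−1) on (0.50, 1.00) = 0.50
~(δ & (α & δ)) & ((δ | ε) & (δ | ~δ)) = max(0, a+b−1) on (1.00, 0.50) = 0.50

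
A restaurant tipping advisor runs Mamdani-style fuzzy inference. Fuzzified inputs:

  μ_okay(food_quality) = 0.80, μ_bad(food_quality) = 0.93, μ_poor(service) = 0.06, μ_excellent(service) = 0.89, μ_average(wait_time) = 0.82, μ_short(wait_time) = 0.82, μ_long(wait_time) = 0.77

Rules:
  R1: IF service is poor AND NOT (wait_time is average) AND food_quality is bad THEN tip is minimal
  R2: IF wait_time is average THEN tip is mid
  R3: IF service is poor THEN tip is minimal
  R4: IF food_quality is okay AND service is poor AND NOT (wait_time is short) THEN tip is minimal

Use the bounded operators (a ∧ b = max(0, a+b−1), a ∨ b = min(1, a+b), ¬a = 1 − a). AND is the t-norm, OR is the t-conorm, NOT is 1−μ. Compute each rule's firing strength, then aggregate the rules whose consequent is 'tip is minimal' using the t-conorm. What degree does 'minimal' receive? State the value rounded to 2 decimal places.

R1: poor=0.06, ¬average=1−0.82=0.18, bad=0.93; AND[max(0, a+b−1)] → w = 0.00
R2: average=0.82 → w = 0.82
R3: poor=0.06 → w = 0.06
R4: okay=0.80, poor=0.06, ¬short=1−0.82=0.18; AND[max(0, a+b−1)] → w = 0.00
Rules with consequent 'minimal': {R1, R3, R4} → strengths 0.00, 0.06, 0.00
Aggregate via t-conorm [min(1, a+b)]: 0.06

0.06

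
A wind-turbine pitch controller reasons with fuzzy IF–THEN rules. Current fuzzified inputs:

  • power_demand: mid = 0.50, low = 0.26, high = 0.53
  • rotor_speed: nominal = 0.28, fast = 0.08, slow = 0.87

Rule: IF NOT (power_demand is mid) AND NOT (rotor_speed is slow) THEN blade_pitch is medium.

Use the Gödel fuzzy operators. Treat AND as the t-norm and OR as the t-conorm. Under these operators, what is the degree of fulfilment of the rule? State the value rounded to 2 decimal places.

firing strength: ¬mid=1−0.50=0.50, ¬slow=1−0.87=0.13; AND[min(a, b)] → w = 0.13

0.13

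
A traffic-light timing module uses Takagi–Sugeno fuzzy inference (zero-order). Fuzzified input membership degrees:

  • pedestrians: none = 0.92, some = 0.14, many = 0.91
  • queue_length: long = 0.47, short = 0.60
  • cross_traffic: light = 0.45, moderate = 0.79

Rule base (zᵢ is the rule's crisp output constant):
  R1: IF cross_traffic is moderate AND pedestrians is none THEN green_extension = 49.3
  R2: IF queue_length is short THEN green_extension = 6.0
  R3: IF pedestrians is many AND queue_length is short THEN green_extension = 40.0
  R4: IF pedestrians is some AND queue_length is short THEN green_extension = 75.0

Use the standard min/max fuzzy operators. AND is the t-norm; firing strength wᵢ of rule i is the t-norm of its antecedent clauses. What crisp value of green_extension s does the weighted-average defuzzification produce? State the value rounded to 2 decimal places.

36.17

R1 (z=49.3): moderate=0.79, none=0.92; AND[min(a, b)] → w = 0.79
R2 (z=6.0): short=0.60 → w = 0.60
R3 (z=40.0): many=0.91, short=0.60; AND[min(a, b)] → w = 0.60
R4 (z=75.0): some=0.14, short=0.60; AND[min(a, b)] → w = 0.14
Weighted average = (0.79·49.3 + 0.60·6.0 + 0.60·40.0 + 0.14·75.0) / (0.79 + 0.60 + 0.60 + 0.14)
  = 77.0470 / 2.1300 = 36.17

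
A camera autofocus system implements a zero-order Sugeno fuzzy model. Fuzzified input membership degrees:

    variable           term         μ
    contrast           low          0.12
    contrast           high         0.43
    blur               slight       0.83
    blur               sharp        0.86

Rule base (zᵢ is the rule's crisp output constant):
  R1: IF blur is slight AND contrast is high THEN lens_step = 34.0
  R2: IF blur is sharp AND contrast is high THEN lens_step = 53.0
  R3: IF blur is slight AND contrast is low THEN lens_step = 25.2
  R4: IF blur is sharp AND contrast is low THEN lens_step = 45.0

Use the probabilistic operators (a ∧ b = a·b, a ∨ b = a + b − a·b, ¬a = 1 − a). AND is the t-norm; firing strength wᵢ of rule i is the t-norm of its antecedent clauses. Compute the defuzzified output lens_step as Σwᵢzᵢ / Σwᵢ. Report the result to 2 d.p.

R1 (z=34.0): slight=0.83, high=0.43; AND[a·b] → w = 0.3569
R2 (z=53.0): sharp=0.86, high=0.43; AND[a·b] → w = 0.3698
R3 (z=25.2): slight=0.83, low=0.12; AND[a·b] → w = 0.0996
R4 (z=45.0): sharp=0.86, low=0.12; AND[a·b] → w = 0.1032
Weighted average = (0.3569·34.0 + 0.3698·53.0 + 0.0996·25.2 + 0.1032·45.0) / (0.3569 + 0.3698 + 0.0996 + 0.1032)
  = 38.8879 / 0.9295 = 41.84

41.84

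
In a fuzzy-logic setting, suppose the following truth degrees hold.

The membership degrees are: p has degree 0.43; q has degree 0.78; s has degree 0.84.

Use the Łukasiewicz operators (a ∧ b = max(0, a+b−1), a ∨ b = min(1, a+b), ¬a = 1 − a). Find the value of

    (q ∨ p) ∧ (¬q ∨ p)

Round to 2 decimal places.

q ∨ p = min(1, a+b) on (0.78, 0.43) = 1.00
¬q = 1 − 0.78 = 0.22
¬q ∨ p = min(1, a+b) on (0.22, 0.43) = 0.65
(q ∨ p) ∧ (¬q ∨ p) = max(0, a+b−1) on (1.00, 0.65) = 0.65

0.65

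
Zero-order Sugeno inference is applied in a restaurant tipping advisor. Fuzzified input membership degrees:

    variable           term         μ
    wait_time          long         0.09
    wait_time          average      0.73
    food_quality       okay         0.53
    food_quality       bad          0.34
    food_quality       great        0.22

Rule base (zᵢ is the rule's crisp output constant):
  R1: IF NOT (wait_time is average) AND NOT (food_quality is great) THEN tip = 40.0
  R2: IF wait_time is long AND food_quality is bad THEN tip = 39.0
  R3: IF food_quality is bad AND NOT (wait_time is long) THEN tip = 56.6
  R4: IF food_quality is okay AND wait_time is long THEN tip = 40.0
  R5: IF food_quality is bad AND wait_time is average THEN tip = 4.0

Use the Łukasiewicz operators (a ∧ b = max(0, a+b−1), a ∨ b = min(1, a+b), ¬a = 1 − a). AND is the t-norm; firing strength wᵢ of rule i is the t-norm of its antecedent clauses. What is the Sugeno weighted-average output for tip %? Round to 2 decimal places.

R1 (z=40.0): ¬average=1−0.73=0.27, ¬great=1−0.22=0.78; AND[max(0, a+b−1)] → w = 0.05
R2 (z=39.0): long=0.09, bad=0.34; AND[max(0, a+b−1)] → w = 0.00
R3 (z=56.6): bad=0.34, ¬long=1−0.09=0.91; AND[max(0, a+b−1)] → w = 0.25
R4 (z=40.0): okay=0.53, long=0.09; AND[max(0, a+b−1)] → w = 0.00
R5 (z=4.0): bad=0.34, average=0.73; AND[max(0, a+b−1)] → w = 0.07
Weighted average = (0.05·40.0 + 0.00·39.0 + 0.25·56.6 + 0.00·40.0 + 0.07·4.0) / (0.05 + 0.00 + 0.25 + 0.00 + 0.07)
  = 16.4300 / 0.3700 = 44.41

44.41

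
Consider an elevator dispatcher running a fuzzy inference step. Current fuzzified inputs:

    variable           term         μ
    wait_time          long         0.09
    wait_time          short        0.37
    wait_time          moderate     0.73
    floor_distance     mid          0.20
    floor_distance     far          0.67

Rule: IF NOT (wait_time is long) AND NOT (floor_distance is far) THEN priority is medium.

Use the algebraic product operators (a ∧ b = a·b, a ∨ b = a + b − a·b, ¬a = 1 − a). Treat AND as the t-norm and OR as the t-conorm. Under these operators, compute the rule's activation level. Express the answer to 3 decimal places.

0.300

firing strength: ¬long=1−0.09=0.91, ¬far=1−0.67=0.33; AND[a·b] → w = 0.3003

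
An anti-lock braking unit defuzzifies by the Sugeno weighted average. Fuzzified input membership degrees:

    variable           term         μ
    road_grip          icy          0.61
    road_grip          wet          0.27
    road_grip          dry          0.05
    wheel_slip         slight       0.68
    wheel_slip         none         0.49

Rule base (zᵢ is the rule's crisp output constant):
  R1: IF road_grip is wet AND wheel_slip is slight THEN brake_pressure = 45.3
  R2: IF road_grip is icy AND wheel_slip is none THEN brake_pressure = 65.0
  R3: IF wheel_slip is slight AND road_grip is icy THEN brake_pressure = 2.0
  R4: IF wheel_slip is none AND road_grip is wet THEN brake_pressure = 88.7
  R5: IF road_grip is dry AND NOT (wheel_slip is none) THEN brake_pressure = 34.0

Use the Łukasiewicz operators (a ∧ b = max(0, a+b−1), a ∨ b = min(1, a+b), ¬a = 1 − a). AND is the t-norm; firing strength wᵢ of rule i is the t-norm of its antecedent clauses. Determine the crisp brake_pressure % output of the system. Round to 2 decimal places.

R1 (z=45.3): wet=0.27, slight=0.68; AND[max(0, a+b−1)] → w = 0.00
R2 (z=65.0): icy=0.61, none=0.49; AND[max(0, a+b−1)] → w = 0.10
R3 (z=2.0): slight=0.68, icy=0.61; AND[max(0, a+b−1)] → w = 0.29
R4 (z=88.7): none=0.49, wet=0.27; AND[max(0, a+b−1)] → w = 0.00
R5 (z=34.0): dry=0.05, ¬none=1−0.49=0.51; AND[max(0, a+b−1)] → w = 0.00
Weighted average = (0.00·45.3 + 0.10·65.0 + 0.29·2.0 + 0.00·88.7 + 0.00·34.0) / (0.00 + 0.10 + 0.29 + 0.00 + 0.00)
  = 7.0800 / 0.3900 = 18.15

18.15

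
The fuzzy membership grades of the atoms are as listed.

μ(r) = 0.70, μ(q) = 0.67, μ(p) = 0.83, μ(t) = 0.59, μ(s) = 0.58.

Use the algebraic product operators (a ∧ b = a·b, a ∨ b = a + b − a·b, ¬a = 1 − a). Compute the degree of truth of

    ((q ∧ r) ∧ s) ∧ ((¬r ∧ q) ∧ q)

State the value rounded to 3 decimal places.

q ∧ r = a·b on (0.6700, 0.7000) = 0.4690
(q ∧ r) ∧ s = a·b on (0.4690, 0.5800) = 0.2720
¬r = 1 − 0.7000 = 0.3000
¬r ∧ q = a·b on (0.3000, 0.6700) = 0.2010
(¬r ∧ q) ∧ q = a·b on (0.2010, 0.6700) = 0.1347
((q ∧ r) ∧ s) ∧ ((¬r ∧ q) ∧ q) = a·b on (0.2720, 0.1347) = 0.0366

0.037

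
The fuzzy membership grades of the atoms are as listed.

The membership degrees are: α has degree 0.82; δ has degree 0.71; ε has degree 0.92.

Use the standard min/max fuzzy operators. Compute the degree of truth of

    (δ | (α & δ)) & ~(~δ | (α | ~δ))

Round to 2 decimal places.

α & δ = min(a, b) on (0.82, 0.71) = 0.71
δ | (α & δ) = max(a, b) on (0.71, 0.71) = 0.71
~δ = 1 − 0.71 = 0.29
~δ = 1 − 0.71 = 0.29
α | ~δ = max(a, b) on (0.82, 0.29) = 0.82
~δ | (α | ~δ) = max(a, b) on (0.29, 0.82) = 0.82
~(~δ | (α | ~δ)) = 1 − 0.82 = 0.18
(δ | (α & δ)) & ~(~δ | (α | ~δ)) = min(a, b) on (0.71, 0.18) = 0.18

0.18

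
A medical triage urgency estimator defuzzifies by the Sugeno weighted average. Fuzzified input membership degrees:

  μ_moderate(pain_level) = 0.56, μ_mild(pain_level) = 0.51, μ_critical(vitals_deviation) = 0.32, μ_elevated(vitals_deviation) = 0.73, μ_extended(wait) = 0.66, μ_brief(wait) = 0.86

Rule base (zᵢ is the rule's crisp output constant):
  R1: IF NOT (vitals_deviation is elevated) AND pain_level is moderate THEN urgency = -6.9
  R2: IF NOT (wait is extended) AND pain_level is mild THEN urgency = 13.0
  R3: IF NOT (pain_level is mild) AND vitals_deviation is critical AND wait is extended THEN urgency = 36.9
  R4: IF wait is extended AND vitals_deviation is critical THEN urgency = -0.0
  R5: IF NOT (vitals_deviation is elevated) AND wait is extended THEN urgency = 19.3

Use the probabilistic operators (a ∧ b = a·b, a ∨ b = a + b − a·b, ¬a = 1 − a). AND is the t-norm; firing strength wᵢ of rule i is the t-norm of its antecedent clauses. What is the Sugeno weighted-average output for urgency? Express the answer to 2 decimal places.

R1 (z=-6.9): ¬elevated=1−0.73=0.27, moderate=0.56; AND[a·b] → w = 0.1512
R2 (z=13.0): ¬extended=1−0.66=0.34, mild=0.51; AND[a·b] → w = 0.1734
R3 (z=36.9): ¬mild=1−0.51=0.49, critical=0.32, extended=0.66; AND[a·b] → w = 0.1035
R4 (z=-0.0): extended=0.66, critical=0.32; AND[a·b] → w = 0.2112
R5 (z=19.3): ¬elevated=1−0.73=0.27, extended=0.66; AND[a·b] → w = 0.1782
Weighted average = (0.1512·-6.9 + 0.1734·13.0 + 0.1035·36.9 + 0.2112·-0.0 + 0.1782·19.3) / (0.1512 + 0.1734 + 0.1035 + 0.2112 + 0.1782)
  = 8.4689 / 0.8175 = 10.36

10.36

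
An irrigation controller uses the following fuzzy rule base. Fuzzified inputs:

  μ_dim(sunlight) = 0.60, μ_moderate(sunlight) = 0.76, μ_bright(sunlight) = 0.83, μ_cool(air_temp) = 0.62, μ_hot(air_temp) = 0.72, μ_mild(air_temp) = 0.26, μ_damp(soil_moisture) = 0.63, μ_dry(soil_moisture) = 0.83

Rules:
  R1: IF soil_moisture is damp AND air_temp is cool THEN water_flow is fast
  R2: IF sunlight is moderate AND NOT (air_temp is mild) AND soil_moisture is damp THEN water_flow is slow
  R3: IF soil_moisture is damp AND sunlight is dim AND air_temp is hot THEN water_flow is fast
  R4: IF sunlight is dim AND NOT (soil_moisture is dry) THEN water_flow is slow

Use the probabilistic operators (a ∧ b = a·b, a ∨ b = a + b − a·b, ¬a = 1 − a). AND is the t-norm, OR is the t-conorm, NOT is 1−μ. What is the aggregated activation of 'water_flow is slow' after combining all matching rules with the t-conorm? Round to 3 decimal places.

R1: damp=0.63, cool=0.62; AND[a·b] → w = 0.3906
R2: moderate=0.76, ¬mild=1−0.26=0.74, damp=0.63; AND[a·b] → w = 0.3543
R3: damp=0.63, dim=0.60, hot=0.72; AND[a·b] → w = 0.2722
R4: dim=0.60, ¬dry=1−0.83=0.17; AND[a·b] → w = 0.1020
Rules with consequent 'slow': {R2, R4} → strengths 0.3543, 0.1020
Aggregate via t-conorm [a + b − a·b]: 0.4202

0.420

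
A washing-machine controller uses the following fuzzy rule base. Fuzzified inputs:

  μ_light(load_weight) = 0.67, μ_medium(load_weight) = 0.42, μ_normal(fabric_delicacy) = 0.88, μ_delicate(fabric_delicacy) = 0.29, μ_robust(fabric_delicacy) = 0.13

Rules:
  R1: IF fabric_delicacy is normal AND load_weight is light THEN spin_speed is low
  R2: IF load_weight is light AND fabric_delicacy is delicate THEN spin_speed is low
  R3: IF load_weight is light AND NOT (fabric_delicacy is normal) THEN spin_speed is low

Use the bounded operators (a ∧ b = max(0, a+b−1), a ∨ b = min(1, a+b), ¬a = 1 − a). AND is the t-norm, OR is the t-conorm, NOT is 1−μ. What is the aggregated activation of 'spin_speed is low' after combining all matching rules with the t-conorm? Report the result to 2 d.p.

R1: normal=0.88, light=0.67; AND[max(0, a+b−1)] → w = 0.55
R2: light=0.67, delicate=0.29; AND[max(0, a+b−1)] → w = 0.00
R3: light=0.67, ¬normal=1−0.88=0.12; AND[max(0, a+b−1)] → w = 0.00
Rules with consequent 'low': {R1, R2, R3} → strengths 0.55, 0.00, 0.00
Aggregate via t-conorm [min(1, a+b)]: 0.55

0.55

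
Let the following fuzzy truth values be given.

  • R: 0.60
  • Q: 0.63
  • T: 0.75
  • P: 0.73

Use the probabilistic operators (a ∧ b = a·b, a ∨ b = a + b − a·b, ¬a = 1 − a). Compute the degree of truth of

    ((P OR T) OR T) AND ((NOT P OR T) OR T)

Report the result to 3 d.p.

P OR T = a + b − a·b on (0.7300, 0.7500) = 0.9325
(P OR T) OR T = a + b − a·b on (0.9325, 0.7500) = 0.9831
NOT P = 1 − 0.7300 = 0.2700
NOT P OR T = a + b − a·b on (0.2700, 0.7500) = 0.8175
(NOT P OR T) OR T = a + b − a·b on (0.8175, 0.7500) = 0.9544
((P OR T) OR T) AND ((NOT P OR T) OR T) = a·b on (0.9831, 0.9544) = 0.9383

0.938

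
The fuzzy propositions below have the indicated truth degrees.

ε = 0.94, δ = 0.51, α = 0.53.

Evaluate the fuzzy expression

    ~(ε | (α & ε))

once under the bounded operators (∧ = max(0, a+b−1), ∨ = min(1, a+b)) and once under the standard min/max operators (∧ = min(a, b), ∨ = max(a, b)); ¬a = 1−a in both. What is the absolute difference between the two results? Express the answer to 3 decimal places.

Under bounded:
  α & ε = max(0, a+b−1) on (0.53, 0.94) = 0.47
  ε | (α & ε) = min(1, a+b) on (0.94, 0.47) = 1.00
  ~(ε | (α & ε)) = 1 − 1.00 = 0.00
  → value = 0.0000
Under standard min/max:
  α & ε = min(a, b) on (0.53, 0.94) = 0.53
  ε | (α & ε) = max(a, b) on (0.94, 0.53) = 0.94
  ~(ε | (α & ε)) = 1 − 0.94 = 0.06
  → value = 0.0600
|0.0000 − 0.0600| = 0.060

0.060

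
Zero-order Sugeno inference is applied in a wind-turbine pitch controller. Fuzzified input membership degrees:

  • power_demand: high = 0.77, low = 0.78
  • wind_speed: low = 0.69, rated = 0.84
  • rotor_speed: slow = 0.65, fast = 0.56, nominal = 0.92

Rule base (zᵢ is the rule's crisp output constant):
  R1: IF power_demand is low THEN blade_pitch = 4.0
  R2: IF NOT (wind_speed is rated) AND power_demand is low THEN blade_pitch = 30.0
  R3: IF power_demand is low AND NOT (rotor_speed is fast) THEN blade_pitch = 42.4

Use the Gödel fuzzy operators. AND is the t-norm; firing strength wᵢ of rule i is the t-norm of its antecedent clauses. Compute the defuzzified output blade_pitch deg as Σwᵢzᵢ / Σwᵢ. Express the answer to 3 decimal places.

R1 (z=4.0): low=0.78 → w = 0.78
R2 (z=30.0): ¬rated=1−0.84=0.16, low=0.78; AND[min(a, b)] → w = 0.16
R3 (z=42.4): low=0.78, ¬fast=1−0.56=0.44; AND[min(a, b)] → w = 0.44
Weighted average = (0.78·4.0 + 0.16·30.0 + 0.44·42.4) / (0.78 + 0.16 + 0.44)
  = 26.5760 / 1.3800 = 19.258

19.258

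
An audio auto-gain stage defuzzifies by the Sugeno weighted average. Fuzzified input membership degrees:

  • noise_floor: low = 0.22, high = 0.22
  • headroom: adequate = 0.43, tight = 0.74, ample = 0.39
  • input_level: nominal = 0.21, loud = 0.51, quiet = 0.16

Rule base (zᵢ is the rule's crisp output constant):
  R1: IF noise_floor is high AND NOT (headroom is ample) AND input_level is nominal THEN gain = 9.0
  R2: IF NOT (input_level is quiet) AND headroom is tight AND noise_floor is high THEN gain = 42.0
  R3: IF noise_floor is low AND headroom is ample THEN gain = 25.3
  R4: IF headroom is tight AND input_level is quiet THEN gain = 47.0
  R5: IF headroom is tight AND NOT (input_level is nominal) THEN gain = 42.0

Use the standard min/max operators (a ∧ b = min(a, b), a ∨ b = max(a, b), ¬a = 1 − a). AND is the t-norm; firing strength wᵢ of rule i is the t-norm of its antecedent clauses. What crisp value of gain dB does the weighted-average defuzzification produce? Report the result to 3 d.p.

R1 (z=9.0): high=0.22, ¬ample=1−0.39=0.61, nominal=0.21; AND[min(a, b)] → w = 0.21
R2 (z=42.0): ¬quiet=1−0.16=0.84, tight=0.74, high=0.22; AND[min(a, b)] → w = 0.22
R3 (z=25.3): low=0.22, ample=0.39; AND[min(a, b)] → w = 0.22
R4 (z=47.0): tight=0.74, quiet=0.16; AND[min(a, b)] → w = 0.16
R5 (z=42.0): tight=0.74, ¬nominal=1−0.21=0.79; AND[min(a, b)] → w = 0.74
Weighted average = (0.21·9.0 + 0.22·42.0 + 0.22·25.3 + 0.16·47.0 + 0.74·42.0) / (0.21 + 0.22 + 0.22 + 0.16 + 0.74)
  = 55.2960 / 1.5500 = 35.675

35.675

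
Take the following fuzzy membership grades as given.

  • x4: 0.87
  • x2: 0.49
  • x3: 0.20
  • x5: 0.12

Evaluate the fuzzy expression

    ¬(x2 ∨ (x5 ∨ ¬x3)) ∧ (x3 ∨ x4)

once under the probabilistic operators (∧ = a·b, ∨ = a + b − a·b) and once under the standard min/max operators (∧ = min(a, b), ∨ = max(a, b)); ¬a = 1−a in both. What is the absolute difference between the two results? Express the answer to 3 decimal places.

0.120

Under probabilistic:
  ¬x3 = 1 − 0.2000 = 0.8000
  x5 ∨ ¬x3 = a + b − a·b on (0.1200, 0.8000) = 0.8240
  x2 ∨ (x5 ∨ ¬x3) = a + b − a·b on (0.4900, 0.8240) = 0.9102
  ¬(x2 ∨ (x5 ∨ ¬x3)) = 1 − 0.9102 = 0.0898
  x3 ∨ x4 = a + b − a·b on (0.2000, 0.8700) = 0.8960
  ¬(x2 ∨ (x5 ∨ ¬x3)) ∧ (x3 ∨ x4) = a·b on (0.0898, 0.8960) = 0.0804
  → value = 0.0804
Under standard min/max:
  ¬x3 = 1 − 0.20 = 0.80
  x5 ∨ ¬x3 = max(a, b) on (0.12, 0.80) = 0.80
  x2 ∨ (x5 ∨ ¬x3) = max(a, b) on (0.49, 0.80) = 0.80
  ¬(x2 ∨ (x5 ∨ ¬x3)) = 1 − 0.80 = 0.20
  x3 ∨ x4 = max(a, b) on (0.20, 0.87) = 0.87
  ¬(x2 ∨ (x5 ∨ ¬x3)) ∧ (x3 ∨ x4) = min(a, b) on (0.20, 0.87) = 0.20
  → value = 0.2000
|0.0804 − 0.2000| = 0.120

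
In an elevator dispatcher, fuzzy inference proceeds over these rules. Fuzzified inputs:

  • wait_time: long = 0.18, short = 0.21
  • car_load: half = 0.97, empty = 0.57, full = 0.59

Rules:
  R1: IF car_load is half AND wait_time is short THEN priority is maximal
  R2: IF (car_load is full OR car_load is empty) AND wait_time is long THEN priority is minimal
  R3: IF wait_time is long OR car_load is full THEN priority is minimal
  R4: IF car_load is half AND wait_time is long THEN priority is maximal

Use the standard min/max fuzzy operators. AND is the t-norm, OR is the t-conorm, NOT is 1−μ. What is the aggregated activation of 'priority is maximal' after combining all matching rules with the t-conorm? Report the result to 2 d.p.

R1: half=0.97, short=0.21; AND[min(a, b)] → w = 0.21
R2: (full=0.59 OR empty=0.57) = 0.59; AND[min(a, b)] with long=0.18 → w = 0.18
R3: long=0.18, full=0.59; OR[max(a, b)] → w = 0.59
R4: half=0.97, long=0.18; AND[min(a, b)] → w = 0.18
Rules with consequent 'maximal': {R1, R4} → strengths 0.21, 0.18
Aggregate via t-conorm [max(a, b)]: 0.21

0.21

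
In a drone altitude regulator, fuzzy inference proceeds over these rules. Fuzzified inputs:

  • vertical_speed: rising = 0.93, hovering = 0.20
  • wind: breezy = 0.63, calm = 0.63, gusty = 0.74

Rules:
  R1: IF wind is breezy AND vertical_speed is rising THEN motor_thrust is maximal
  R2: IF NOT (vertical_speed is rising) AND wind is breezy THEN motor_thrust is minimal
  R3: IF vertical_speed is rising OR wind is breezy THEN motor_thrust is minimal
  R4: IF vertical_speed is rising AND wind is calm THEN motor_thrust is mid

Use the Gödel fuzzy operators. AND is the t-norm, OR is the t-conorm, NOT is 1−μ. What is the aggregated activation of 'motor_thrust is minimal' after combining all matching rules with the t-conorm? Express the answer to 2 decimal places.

R1: breezy=0.63, rising=0.93; AND[min(a, b)] → w = 0.63
R2: ¬rising=1−0.93=0.07, breezy=0.63; AND[min(a, b)] → w = 0.07
R3: rising=0.93, breezy=0.63; OR[max(a, b)] → w = 0.93
R4: rising=0.93, calm=0.63; AND[min(a, b)] → w = 0.63
Rules with consequent 'minimal': {R2, R3} → strengths 0.07, 0.93
Aggregate via t-conorm [max(a, b)]: 0.93

0.93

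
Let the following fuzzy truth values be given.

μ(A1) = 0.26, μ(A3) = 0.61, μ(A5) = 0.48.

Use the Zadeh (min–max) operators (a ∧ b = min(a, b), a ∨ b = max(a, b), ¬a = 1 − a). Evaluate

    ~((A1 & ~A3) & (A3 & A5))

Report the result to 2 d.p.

0.74

~A3 = 1 − 0.61 = 0.39
A1 & ~A3 = min(a, b) on (0.26, 0.39) = 0.26
A3 & A5 = min(a, b) on (0.61, 0.48) = 0.48
(A1 & ~A3) & (A3 & A5) = min(a, b) on (0.26, 0.48) = 0.26
~((A1 & ~A3) & (A3 & A5)) = 1 − 0.26 = 0.74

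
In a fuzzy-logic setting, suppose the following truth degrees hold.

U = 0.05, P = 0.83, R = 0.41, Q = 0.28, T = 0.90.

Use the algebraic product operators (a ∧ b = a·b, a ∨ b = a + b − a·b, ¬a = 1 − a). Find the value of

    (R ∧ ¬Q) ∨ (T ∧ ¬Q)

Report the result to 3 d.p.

¬Q = 1 − 0.2800 = 0.7200
R ∧ ¬Q = a·b on (0.4100, 0.7200) = 0.2952
¬Q = 1 − 0.2800 = 0.7200
T ∧ ¬Q = a·b on (0.9000, 0.7200) = 0.6480
(R ∧ ¬Q) ∨ (T ∧ ¬Q) = a + b − a·b on (0.2952, 0.6480) = 0.7519

0.752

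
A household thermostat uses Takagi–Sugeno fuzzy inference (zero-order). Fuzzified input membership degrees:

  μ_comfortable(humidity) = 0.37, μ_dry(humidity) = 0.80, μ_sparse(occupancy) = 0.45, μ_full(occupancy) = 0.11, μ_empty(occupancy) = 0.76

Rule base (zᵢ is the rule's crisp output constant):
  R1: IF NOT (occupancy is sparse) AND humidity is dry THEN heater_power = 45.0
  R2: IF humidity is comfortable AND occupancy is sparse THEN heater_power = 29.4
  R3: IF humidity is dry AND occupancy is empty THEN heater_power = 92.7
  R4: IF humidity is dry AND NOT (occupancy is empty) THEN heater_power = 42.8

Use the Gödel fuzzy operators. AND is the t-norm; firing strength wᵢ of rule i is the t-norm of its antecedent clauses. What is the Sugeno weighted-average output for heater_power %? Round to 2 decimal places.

60.60

R1 (z=45.0): ¬sparse=1−0.45=0.55, dry=0.80; AND[min(a, b)] → w = 0.55
R2 (z=29.4): comfortable=0.37, sparse=0.45; AND[min(a, b)] → w = 0.37
R3 (z=92.7): dry=0.80, empty=0.76; AND[min(a, b)] → w = 0.76
R4 (z=42.8): dry=0.80, ¬empty=1−0.76=0.24; AND[min(a, b)] → w = 0.24
Weighted average = (0.55·45.0 + 0.37·29.4 + 0.76·92.7 + 0.24·42.8) / (0.55 + 0.37 + 0.76 + 0.24)
  = 116.3520 / 1.9200 = 60.60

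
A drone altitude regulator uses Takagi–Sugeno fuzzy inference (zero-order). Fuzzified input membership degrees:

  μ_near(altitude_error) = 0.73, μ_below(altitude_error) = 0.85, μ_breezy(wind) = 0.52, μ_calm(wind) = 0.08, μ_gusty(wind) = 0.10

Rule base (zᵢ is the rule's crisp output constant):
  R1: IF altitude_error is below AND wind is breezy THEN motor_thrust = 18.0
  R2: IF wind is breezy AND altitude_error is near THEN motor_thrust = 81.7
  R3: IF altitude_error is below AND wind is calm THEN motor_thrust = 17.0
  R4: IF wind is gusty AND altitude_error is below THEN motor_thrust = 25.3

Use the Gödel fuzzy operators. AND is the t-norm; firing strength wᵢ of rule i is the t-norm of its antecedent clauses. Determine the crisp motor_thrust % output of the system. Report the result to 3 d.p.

R1 (z=18.0): below=0.85, breezy=0.52; AND[min(a, b)] → w = 0.52
R2 (z=81.7): breezy=0.52, near=0.73; AND[min(a, b)] → w = 0.52
R3 (z=17.0): below=0.85, calm=0.08; AND[min(a, b)] → w = 0.08
R4 (z=25.3): gusty=0.10, below=0.85; AND[min(a, b)] → w = 0.10
Weighted average = (0.52·18.0 + 0.52·81.7 + 0.08·17.0 + 0.10·25.3) / (0.52 + 0.52 + 0.08 + 0.10)
  = 55.7340 / 1.2200 = 45.684

45.684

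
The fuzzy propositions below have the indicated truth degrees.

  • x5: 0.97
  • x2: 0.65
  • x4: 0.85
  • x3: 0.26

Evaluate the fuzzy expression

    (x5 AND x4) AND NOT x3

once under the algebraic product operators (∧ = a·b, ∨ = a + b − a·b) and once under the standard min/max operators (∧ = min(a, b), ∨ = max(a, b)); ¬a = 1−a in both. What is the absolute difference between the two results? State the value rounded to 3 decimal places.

Under algebraic product:
  x5 AND x4 = a·b on (0.9700, 0.8500) = 0.8245
  NOT x3 = 1 − 0.2600 = 0.7400
  (x5 AND x4) AND NOT x3 = a·b on (0.8245, 0.7400) = 0.6101
  → value = 0.6101
Under standard min/max:
  x5 AND x4 = min(a, b) on (0.97, 0.85) = 0.85
  NOT x3 = 1 − 0.26 = 0.74
  (x5 AND x4) AND NOT x3 = min(a, b) on (0.85, 0.74) = 0.74
  → value = 0.7400
|0.6101 − 0.7400| = 0.130

0.130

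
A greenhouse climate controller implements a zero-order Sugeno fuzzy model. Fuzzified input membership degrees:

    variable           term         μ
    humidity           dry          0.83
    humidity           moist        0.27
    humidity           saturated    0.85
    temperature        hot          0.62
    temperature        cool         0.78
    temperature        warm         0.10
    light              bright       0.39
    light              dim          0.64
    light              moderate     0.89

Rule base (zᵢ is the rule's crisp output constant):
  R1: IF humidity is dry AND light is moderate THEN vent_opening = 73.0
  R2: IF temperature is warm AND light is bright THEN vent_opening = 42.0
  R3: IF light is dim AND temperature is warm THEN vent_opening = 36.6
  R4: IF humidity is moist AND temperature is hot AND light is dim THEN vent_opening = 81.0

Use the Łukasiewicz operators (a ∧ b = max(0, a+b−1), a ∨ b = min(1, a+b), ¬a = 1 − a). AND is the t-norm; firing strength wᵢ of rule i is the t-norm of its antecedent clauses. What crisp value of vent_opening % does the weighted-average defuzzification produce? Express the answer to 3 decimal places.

73.000

R1 (z=73.0): dry=0.83, moderate=0.89; AND[max(0, a+b−1)] → w = 0.72
R2 (z=42.0): warm=0.10, bright=0.39; AND[max(0, a+b−1)] → w = 0.00
R3 (z=36.6): dim=0.64, warm=0.10; AND[max(0, a+b−1)] → w = 0.00
R4 (z=81.0): moist=0.27, hot=0.62, dim=0.64; AND[max(0, a+b−1)] → w = 0.00
Weighted average = (0.72·73.0 + 0.00·42.0 + 0.00·36.6 + 0.00·81.0) / (0.72 + 0.00 + 0.00 + 0.00)
  = 52.5600 / 0.7200 = 73.000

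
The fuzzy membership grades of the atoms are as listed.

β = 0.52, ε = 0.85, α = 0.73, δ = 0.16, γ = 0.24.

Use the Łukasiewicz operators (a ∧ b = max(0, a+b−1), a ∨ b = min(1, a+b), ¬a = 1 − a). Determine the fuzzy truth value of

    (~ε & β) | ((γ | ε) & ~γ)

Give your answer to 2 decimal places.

~ε = 1 − 0.85 = 0.15
~ε & β = max(0, a+b−1) on (0.15, 0.52) = 0.00
γ | ε = min(1, a+b) on (0.24, 0.85) = 1.00
~γ = 1 − 0.24 = 0.76
(γ | ε) & ~γ = max(0, a+b−1) on (1.00, 0.76) = 0.76
(~ε & β) | ((γ | ε) & ~γ) = min(1, a+b) on (0.00, 0.76) = 0.76

0.76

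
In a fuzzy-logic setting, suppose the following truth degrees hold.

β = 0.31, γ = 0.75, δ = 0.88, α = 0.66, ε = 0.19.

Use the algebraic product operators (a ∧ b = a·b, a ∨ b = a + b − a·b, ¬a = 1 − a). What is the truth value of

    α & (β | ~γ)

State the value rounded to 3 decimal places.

0.318

~γ = 1 − 0.7500 = 0.2500
β | ~γ = a + b − a·b on (0.3100, 0.2500) = 0.4825
α & (β | ~γ) = a·b on (0.6600, 0.4825) = 0.3185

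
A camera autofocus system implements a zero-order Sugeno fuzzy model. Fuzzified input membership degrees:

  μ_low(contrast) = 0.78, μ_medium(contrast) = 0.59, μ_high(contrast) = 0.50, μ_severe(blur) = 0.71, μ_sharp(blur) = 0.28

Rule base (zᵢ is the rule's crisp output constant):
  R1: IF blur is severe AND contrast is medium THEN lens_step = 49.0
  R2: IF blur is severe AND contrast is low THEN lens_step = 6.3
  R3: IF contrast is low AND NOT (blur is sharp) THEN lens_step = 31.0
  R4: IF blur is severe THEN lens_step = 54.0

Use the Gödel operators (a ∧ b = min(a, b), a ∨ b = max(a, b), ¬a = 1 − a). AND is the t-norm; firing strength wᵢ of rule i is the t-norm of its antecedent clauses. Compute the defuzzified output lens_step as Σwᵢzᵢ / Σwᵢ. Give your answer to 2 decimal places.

R1 (z=49.0): severe=0.71, medium=0.59; AND[min(a, b)] → w = 0.59
R2 (z=6.3): severe=0.71, low=0.78; AND[min(a, b)] → w = 0.71
R3 (z=31.0): low=0.78, ¬sharp=1−0.28=0.72; AND[min(a, b)] → w = 0.72
R4 (z=54.0): severe=0.71 → w = 0.71
Weighted average = (0.59·49.0 + 0.71·6.3 + 0.72·31.0 + 0.71·54.0) / (0.59 + 0.71 + 0.72 + 0.71)
  = 94.0430 / 2.7300 = 34.45

34.45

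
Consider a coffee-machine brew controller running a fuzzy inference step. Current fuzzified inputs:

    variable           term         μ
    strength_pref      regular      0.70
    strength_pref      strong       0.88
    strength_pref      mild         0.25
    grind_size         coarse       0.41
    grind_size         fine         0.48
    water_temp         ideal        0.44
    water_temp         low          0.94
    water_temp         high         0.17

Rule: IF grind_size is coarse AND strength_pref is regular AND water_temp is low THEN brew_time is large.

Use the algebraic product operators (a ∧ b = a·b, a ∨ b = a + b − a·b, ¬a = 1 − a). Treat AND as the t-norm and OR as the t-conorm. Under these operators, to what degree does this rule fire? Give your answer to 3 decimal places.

firing strength: coarse=0.41, regular=0.70, low=0.94; AND[a·b] → w = 0.2698

0.270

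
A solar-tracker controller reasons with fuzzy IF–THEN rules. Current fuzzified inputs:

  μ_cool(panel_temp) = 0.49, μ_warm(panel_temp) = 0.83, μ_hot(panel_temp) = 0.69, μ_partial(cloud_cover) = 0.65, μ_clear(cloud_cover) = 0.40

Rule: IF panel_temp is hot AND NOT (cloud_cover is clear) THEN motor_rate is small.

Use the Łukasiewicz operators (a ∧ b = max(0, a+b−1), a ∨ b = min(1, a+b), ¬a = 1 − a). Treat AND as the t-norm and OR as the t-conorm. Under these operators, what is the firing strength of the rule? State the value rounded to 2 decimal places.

0.29

firing strength: hot=0.69, ¬clear=1−0.40=0.60; AND[max(0, a+b−1)] → w = 0.29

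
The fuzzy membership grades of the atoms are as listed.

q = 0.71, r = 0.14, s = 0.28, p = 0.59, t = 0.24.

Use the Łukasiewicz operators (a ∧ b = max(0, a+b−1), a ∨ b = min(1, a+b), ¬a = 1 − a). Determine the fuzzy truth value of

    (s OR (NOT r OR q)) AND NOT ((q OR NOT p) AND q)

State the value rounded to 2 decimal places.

0.29

NOT r = 1 − 0.14 = 0.86
NOT r OR q = min(1, a+b) on (0.86, 0.71) = 1.00
s OR (NOT r OR q) = min(1, a+b) on (0.28, 1.00) = 1.00
NOT p = 1 − 0.59 = 0.41
q OR NOT p = min(1, a+b) on (0.71, 0.41) = 1.00
(q OR NOT p) AND q = max(0, a+b−1) on (1.00, 0.71) = 0.71
NOT ((q OR NOT p) AND q) = 1 − 0.71 = 0.29
(s OR (NOT r OR q)) AND NOT ((q OR NOT p) AND q) = max(0, a+b−1) on (1.00, 0.29) = 0.29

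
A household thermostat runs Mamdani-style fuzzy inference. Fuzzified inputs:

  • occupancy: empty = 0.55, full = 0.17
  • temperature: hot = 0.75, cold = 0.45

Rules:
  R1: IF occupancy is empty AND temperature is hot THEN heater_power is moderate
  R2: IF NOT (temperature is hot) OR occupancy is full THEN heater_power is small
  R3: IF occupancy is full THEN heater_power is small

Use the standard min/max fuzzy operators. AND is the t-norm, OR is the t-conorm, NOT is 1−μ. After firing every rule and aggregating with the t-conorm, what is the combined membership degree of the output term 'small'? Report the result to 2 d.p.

0.25

R1: empty=0.55, hot=0.75; AND[min(a, b)] → w = 0.55
R2: ¬hot=1−0.75=0.25, full=0.17; OR[max(a, b)] → w = 0.25
R3: full=0.17 → w = 0.17
Rules with consequent 'small': {R2, R3} → strengths 0.25, 0.17
Aggregate via t-conorm [max(a, b)]: 0.25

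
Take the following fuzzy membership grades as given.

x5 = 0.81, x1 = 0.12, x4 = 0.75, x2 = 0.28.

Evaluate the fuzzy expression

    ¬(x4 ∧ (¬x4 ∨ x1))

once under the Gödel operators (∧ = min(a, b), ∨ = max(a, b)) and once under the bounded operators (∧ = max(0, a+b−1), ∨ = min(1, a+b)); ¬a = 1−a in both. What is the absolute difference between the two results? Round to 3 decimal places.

Under Gödel:
  ¬x4 = 1 − 0.75 = 0.25
  ¬x4 ∨ x1 = max(a, b) on (0.25, 0.12) = 0.25
  x4 ∧ (¬x4 ∨ x1) = min(a, b) on (0.75, 0.25) = 0.25
  ¬(x4 ∧ (¬x4 ∨ x1)) = 1 − 0.25 = 0.75
  → value = 0.7500
Under bounded:
  ¬x4 = 1 − 0.75 = 0.25
  ¬x4 ∨ x1 = min(1, a+b) on (0.25, 0.12) = 0.37
  x4 ∧ (¬x4 ∨ x1) = max(0, a+b−1) on (0.75, 0.37) = 0.12
  ¬(x4 ∧ (¬x4 ∨ x1)) = 1 − 0.12 = 0.88
  → value = 0.8800
|0.7500 − 0.8800| = 0.130

0.130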